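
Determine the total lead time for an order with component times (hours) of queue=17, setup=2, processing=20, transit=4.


Lead time = queue + setup + processing + transit
= 17 + 2 + 20 + 4
= 43 hours


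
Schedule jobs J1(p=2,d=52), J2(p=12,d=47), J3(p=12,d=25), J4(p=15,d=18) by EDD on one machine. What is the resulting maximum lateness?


EDD order: J4 → J3 → J2 → J1
Completion and lateness:
  J4: C=15, d=18, L=15-18=-3
  J3: C=27, d=25, L=27-25=2
  J2: C=39, d=47, L=39-47=-8
  J1: C=41, d=52, L=41-52=-11
Lmax = max(-3, 2, -8, -11)
= 2


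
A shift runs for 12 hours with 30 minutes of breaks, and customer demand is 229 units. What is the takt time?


Available = 12×60 - 30 = 690 min
Takt time = 690 / 229
= 3.01 min/unit


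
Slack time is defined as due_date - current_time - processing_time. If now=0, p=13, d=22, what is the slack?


Slack = due - current_time - processing
= 22 - 0 - 13
= 9


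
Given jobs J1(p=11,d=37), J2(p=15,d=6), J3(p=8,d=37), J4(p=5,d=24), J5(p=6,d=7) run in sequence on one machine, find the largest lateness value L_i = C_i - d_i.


Lateness per job (L = C - d):
  J1: C=11, d=37, L=-26
  J2: C=26, d=6, L=20
  J3: C=34, d=37, L=-3
  J4: C=39, d=24, L=15
  J5: C=45, d=7, L=38
Lmax = max(-26, 20, -3, 15, 38)
= 38


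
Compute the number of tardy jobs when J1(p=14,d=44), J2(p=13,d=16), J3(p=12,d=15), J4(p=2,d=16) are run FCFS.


Completion vs due date:
  J1: C=14, d=44 → on time
  J2: C=27, d=16 → TARDY
  J3: C=39, d=15 → TARDY
  J4: C=41, d=16 → TARDY
Tardy jobs: J2, J3, J4
Count = 3


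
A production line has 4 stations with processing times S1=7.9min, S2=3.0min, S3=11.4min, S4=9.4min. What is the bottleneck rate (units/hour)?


Bottleneck = longest station time
Station times: [7.9, 3.0, 11.4, 9.4]
Max = 11.4 min
Rate = 60 / 11.4
= 5.26 units/hour (bottleneck: 11.4min)


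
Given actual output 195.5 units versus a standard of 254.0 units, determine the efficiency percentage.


Efficiency = (actual / standard) × 100
= (195.5 / 254.0) × 100
= 77.0%


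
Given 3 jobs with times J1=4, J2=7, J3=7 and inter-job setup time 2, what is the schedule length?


Makespan = Σ processing + (n-1) × setup
= (4 + 7 + 7) + (3-1)×2
= 18 + 4
= 22 time units


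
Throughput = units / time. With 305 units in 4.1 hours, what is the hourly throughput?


Throughput = units / time
= 305 / 4.1
= 74.4 units/hour


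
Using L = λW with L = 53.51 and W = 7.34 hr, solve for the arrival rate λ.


Little's law: L = λW → λ = L / W
= 53.51 / 7.34
= 7.29 per hour


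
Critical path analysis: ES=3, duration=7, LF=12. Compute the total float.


EF = ES + duration = 3 + 7 = 10
LS = LF - duration = 12 - 7 = 5
Total Float = LF - EF = 12 - 10
(or LS - ES = 5 - 3)
= 2


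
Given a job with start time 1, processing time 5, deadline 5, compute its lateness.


Completion = 1 + 5 = 6
Lateness = C - d = 6 - 5
= 1


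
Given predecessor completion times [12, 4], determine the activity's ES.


ES = max of all predecessor completion times
Predecessors: [12, 4]
ES = max(12, 4)
= 12


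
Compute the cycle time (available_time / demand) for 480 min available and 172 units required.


Cycle time = available time / demand
= 480 / 172
= 2.79 min/unit


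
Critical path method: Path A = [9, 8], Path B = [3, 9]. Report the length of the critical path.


Path A: 9 + 8 = 17
Path B: 3 + 9 = 12
Critical path = longest = max(17, 12)
= 17 (Path A)


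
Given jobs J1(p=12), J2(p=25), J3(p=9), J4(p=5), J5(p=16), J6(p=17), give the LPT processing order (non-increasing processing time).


LPT: sort by longest processing time first
  J2: p=25
  J6: p=17
  J5: p=16
  J1: p=12
  J3: p=9
  J4: p=5
Order: J2 → J6 → J5 → J1 → J3 → J4


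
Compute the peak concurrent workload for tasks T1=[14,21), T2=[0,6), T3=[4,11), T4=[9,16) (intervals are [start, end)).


Check each time point for overlaps:
  t=4: 2 tasks active (T2, T3)
Max concurrent = 2


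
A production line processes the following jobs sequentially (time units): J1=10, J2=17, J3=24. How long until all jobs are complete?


Sequential makespan: sum all processing times
= 10 + 17 + 24
= 51 time units


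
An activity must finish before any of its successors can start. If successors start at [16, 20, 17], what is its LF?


LF = min of all successor start times
Successors start at: [16, 20, 17]
LF = min(16, 20, 17)
= 16


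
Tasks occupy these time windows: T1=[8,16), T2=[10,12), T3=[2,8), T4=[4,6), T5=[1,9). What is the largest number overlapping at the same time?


Check each time point for overlaps:
  t=4: 3 tasks active (T3, T4, T5)
Max concurrent = 3


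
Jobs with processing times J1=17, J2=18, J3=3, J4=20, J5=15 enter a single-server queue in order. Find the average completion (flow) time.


Completion times:
  J1: completes at 17
  J2: completes at 35
  J3: completes at 38
  J4: completes at 58
  J5: completes at 73
Sum = 221
Average = 221/5
= 44.20


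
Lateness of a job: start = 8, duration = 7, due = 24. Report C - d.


Completion = 8 + 7 = 15
Lateness = C - d = 15 - 24
= -9


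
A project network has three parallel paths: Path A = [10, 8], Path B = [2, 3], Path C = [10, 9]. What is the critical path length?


Path A: 10 + 8 = 18
Path B: 2 + 3 = 5
Path C: 10 + 9 = 19
Critical path = longest = max(18, 5, 19)
= 19 (Path C)


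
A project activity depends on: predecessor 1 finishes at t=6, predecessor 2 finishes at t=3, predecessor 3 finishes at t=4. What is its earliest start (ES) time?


ES = max of all predecessor completion times
Predecessors: [6, 3, 4]
ES = max(6, 3, 4)
= 6


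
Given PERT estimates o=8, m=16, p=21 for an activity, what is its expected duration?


te = (o + 4m + p) / 6
= (8 + 4×16 + 21) / 6
= (8 + 64 + 21) / 6
= 93 / 6
= 15.50


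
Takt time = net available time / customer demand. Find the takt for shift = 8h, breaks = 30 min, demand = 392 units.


Available = 8×60 - 30 = 450 min
Takt time = 450 / 392
= 1.15 min/unit


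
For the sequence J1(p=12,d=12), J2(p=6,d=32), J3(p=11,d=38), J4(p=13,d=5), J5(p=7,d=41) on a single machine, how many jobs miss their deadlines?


Completion vs due date:
  J1: C=12, d=12 → on time
  J2: C=18, d=32 → on time
  J3: C=29, d=38 → on time
  J4: C=42, d=5 → TARDY
  J5: C=49, d=41 → TARDY
Tardy jobs: J4, J5
Count = 2


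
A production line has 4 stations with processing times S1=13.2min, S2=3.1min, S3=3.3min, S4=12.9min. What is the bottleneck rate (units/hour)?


Bottleneck = longest station time
Station times: [13.2, 3.1, 3.3, 12.9]
Max = 13.2 min
Rate = 60 / 13.2
= 4.55 units/hour (bottleneck: 13.2min)


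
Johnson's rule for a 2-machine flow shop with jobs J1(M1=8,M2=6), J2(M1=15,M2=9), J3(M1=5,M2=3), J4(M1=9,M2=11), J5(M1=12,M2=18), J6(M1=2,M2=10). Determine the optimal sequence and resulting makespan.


Johnson's rule:
Group 1 (M1≤M2, sort by M1): ['J6', 'J4', 'J5']
Group 2 (M1>M2, sort desc M2): ['J2', 'J1', 'J3']
Sequence: J6 → J4 → J5 → J2 → J1 → J3
Makespan calculation:
  J6: M1 done=2, M2 done=12
  J4: M1 done=11, M2 done=23
  J5: M1 done=23, M2 done=41
  J2: M1 done=38, M2 done=50
  J1: M1 done=46, M2 done=56
  J3: M1 done=51, M2 done=59
= Sequence: J6 → J4 → J5 → J2 → J1 → J3, Makespan: 59


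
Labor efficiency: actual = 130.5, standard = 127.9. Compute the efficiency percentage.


Efficiency = (actual / standard) × 100
= (130.5 / 127.9) × 100
= 102.0%


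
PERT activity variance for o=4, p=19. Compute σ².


σ² = ((p - o) / 6)² = (p - o)² / 36
= (19 - 4)² / 36
= 15² / 36
= 225 / 36
= 6.2500


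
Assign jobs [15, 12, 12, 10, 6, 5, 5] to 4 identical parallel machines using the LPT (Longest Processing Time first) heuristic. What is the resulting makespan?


Jobs (LPT sorted): [15, 12, 12, 10, 6, 5, 5]
Machines: 4
  J=15 → Machine 1 (load: 0+15=15)
  J=12 → Machine 2 (load: 0+12=12)
  J=12 → Machine 3 (load: 0+12=12)
  J=10 → Machine 4 (load: 0+10=10)
  J=6 → Machine 4 (load: 10+6=16)
  J=5 → Machine 2 (load: 12+5=17)
  J=5 → Machine 3 (load: 12+5=17)
Machine loads: [15, 17, 17, 16]
Makespan = max = 17 time units


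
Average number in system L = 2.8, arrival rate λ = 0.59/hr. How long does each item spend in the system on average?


Little's law: L = λW → W = L / λ
= 2.8 / 0.59
= 4.75 hours


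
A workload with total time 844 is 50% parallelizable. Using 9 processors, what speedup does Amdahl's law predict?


Amdahl's law: T_p = T × ((1-p) + p/N)
= 844 × ((1-0.5) + 0.5/9)
= 844 × (0.50 + 0.0556)
= 844 × 0.5556
= 468.89
Speedup = 844/468.89
= 1.80×


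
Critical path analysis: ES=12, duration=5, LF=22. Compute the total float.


EF = ES + duration = 12 + 5 = 17
LS = LF - duration = 22 - 5 = 17
Total Float = LF - EF = 22 - 17
(or LS - ES = 17 - 12)
= 5


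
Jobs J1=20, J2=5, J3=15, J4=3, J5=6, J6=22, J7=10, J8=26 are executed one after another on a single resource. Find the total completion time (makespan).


Sequential makespan: sum all processing times
= 20 + 5 + 15 + 3 + 6 + 22 + 10 + 26
= 107 time units


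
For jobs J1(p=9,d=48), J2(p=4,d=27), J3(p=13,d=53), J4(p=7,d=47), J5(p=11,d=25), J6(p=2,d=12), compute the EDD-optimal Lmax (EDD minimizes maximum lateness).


EDD order: J6 → J5 → J2 → J4 → J1 → J3
Completion and lateness:
  J6: C=2, d=12, L=2-12=-10
  J5: C=13, d=25, L=13-25=-12
  J2: C=17, d=27, L=17-27=-10
  J4: C=24, d=47, L=24-47=-23
  J1: C=33, d=48, L=33-48=-15
  J3: C=46, d=53, L=46-53=-7
Lmax = max(-10, -12, -10, -23, -15, -7)
= -7


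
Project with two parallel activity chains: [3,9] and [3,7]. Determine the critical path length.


Path A: 3 + 9 = 12
Path B: 3 + 7 = 10
Critical path = longest = max(12, 10)
= 12 (Path A)


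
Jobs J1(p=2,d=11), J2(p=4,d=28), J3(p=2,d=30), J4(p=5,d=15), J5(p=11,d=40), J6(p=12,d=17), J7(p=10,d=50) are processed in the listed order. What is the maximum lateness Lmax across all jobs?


Lateness per job (L = C - d):
  J1: C=2, d=11, L=-9
  J2: C=6, d=28, L=-22
  J3: C=8, d=30, L=-22
  J4: C=13, d=15, L=-2
  J5: C=24, d=40, L=-16
  J6: C=36, d=17, L=19
  J7: C=46, d=50, L=-4
Lmax = max(-9, -22, -22, -2, -16, 19, -4)
= 19


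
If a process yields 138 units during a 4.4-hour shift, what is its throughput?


Throughput = units / time
= 138 / 4.4
= 31.4 units/hour


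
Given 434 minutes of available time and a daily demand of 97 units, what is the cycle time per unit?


Cycle time = available time / demand
= 434 / 97
= 4.47 min/unit


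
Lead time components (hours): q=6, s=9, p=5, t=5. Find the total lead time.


Lead time = queue + setup + processing + transit
= 6 + 9 + 5 + 5
= 25 hours


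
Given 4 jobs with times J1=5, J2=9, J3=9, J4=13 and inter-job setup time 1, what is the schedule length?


Makespan = Σ processing + (n-1) × setup
= (5 + 9 + 9 + 13) + (4-1)×1
= 36 + 3
= 39 time units


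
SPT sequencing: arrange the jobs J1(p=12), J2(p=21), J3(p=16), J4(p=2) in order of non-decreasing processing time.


SPT: sort by shortest processing time
  J4: p=2
  J1: p=12
  J3: p=16
  J2: p=21
Order: J4 → J1 → J3 → J2


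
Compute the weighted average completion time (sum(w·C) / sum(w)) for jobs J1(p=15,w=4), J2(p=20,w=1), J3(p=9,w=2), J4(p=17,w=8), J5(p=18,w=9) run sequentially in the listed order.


Completion times:
  J1: C=15, w×C=4×15=60
  J2: C=35, w×C=1×35=35
  J3: C=44, w×C=2×44=88
  J4: C=61, w×C=8×61=488
  J5: C=79, w×C=9×79=711
Sum w×C = 1382
Sum w = 24
Weighted avg = 1382/24
= 57.58


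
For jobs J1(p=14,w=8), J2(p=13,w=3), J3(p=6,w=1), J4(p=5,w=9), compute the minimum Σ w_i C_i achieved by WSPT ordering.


WSPT order (by p/w): J4 → J1 → J2 → J3
  J4: C=5, w·C=9×5=45
  J1: C=19, w·C=8×19=152
  J2: C=32, w·C=3×32=96
  J3: C=38, w·C=1×38=38
Σ w·C = 331
= 331


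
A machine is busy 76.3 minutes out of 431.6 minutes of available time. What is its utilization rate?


Utilization = busy / total × 100
= 76.3 / 431.6 × 100
= 17.7%


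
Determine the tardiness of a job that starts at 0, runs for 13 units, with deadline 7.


Completion = start + processing = 0 + 13 = 13
Tardiness = max(0, C - d) = max(0, 13 - 7)
= max(0, 6)
= 6


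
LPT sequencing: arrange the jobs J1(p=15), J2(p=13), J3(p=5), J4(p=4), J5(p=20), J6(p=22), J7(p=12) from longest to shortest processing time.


LPT: sort by longest processing time first
  J6: p=22
  J5: p=20
  J1: p=15
  J2: p=13
  J7: p=12
  J3: p=5
  J4: p=4
Order: J6 → J5 → J1 → J2 → J7 → J3 → J4


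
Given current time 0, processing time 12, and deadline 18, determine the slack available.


Slack = due - current_time - processing
= 18 - 0 - 12
= 6


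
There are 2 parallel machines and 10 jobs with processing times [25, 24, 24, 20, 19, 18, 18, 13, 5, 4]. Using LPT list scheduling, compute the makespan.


Jobs (LPT sorted): [25, 24, 24, 20, 19, 18, 18, 13, 5, 4]
Machines: 2
  J=25 → Machine 1 (load: 0+25=25)
  J=24 → Machine 2 (load: 0+24=24)
  J=24 → Machine 2 (load: 24+24=48)
  J=20 → Machine 1 (load: 25+20=45)
  J=19 → Machine 1 (load: 45+19=64)
  J=18 → Machine 2 (load: 48+18=66)
  J=18 → Machine 1 (load: 64+18=82)
  J=13 → Machine 2 (load: 66+13=79)
  J=5 → Machine 2 (load: 79+5=84)
  J=4 → Machine 1 (load: 82+4=86)
Machine loads: [86, 84]
Makespan = max = 86 time units


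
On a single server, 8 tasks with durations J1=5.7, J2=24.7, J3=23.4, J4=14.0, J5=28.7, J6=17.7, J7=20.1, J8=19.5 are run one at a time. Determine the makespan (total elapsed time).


Sequential makespan: sum all processing times
= 5.7 + 24.7 + 23.4 + 14.0 + 28.7 + 17.7 + 20.1 + 19.5
= 153.8 time units


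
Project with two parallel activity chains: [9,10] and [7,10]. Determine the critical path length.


Path A: 9 + 10 = 19
Path B: 7 + 10 = 17
Critical path = longest = max(19, 17)
= 19 (Path A)


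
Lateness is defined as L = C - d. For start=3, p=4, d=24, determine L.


Completion = 3 + 4 = 7
Lateness = C - d = 7 - 24
= -17


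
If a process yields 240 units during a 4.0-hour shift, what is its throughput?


Throughput = units / time
= 240 / 4.0
= 60.0 units/hour


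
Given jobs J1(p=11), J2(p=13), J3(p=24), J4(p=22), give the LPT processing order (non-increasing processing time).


LPT: sort by longest processing time first
  J3: p=24
  J4: p=22
  J2: p=13
  J1: p=11
Order: J3 → J4 → J2 → J1


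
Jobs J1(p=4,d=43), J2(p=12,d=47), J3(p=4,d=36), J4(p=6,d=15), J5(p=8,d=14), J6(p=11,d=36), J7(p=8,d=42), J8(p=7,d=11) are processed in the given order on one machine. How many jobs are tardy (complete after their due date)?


Completion vs due date:
  J1: C=4, d=43 → on time
  J2: C=16, d=47 → on time
  J3: C=20, d=36 → on time
  J4: C=26, d=15 → TARDY
  J5: C=34, d=14 → TARDY
  J6: C=45, d=36 → TARDY
  J7: C=53, d=42 → TARDY
  J8: C=60, d=11 → TARDY
Tardy jobs: J4, J5, J6, J7, J8
Count = 5


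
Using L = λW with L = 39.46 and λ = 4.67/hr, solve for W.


Little's law: L = λW → W = L / λ
= 39.46 / 4.67
= 8.45 hours


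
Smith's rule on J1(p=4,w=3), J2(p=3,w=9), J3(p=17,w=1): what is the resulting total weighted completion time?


WSPT order (by p/w): J2 → J1 → J3
  J2: C=3, w·C=9×3=27
  J1: C=7, w·C=3×7=21
  J3: C=24, w·C=1×24=24
Σ w·C = 72
= 72


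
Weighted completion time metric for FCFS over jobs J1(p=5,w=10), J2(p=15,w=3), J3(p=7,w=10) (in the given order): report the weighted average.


Completion times:
  J1: C=5, w×C=10×5=50
  J2: C=20, w×C=3×20=60
  J3: C=27, w×C=10×27=270
Sum w×C = 380
Sum w = 23
Weighted avg = 380/23
= 16.52


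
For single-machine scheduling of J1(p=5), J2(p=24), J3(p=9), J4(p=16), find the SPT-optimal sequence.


SPT: sort by shortest processing time
  J1: p=5
  J3: p=9
  J4: p=16
  J2: p=24
Order: J1 → J3 → J4 → J2


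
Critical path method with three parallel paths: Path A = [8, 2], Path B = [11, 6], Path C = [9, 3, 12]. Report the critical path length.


Path A: 8 + 2 = 10
Path B: 11 + 6 = 17
Path C: 9 + 3 + 12 = 24
Critical path = longest = max(10, 17, 24)
= 24 (Path C)


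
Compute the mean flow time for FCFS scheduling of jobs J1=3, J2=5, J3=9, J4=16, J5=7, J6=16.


Completion times:
  J1: completes at 3
  J2: completes at 8
  J3: completes at 17
  J4: completes at 33
  J5: completes at 40
  J6: completes at 56
Sum = 157
Average = 157/6
= 26.17


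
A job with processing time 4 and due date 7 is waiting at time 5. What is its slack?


Slack = due - current_time - processing
= 7 - 5 - 4
= -2


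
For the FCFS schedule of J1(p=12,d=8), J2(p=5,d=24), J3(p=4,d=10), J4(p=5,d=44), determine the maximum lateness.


Lateness per job (L = C - d):
  J1: C=12, d=8, L=4
  J2: C=17, d=24, L=-7
  J3: C=21, d=10, L=11
  J4: C=26, d=44, L=-18
Lmax = max(4, -7, 11, -18)
= 11


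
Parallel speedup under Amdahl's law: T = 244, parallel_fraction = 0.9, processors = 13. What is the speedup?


Amdahl's law: T_p = T × ((1-p) + p/N)
= 244 × ((1-0.9) + 0.9/13)
= 244 × (0.10 + 0.0692)
= 244 × 0.1692
= 41.29
Speedup = 244/41.29
= 5.91×


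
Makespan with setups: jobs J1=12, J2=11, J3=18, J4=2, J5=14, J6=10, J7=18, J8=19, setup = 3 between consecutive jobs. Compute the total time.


Makespan = Σ processing + (n-1) × setup
= (12 + 11 + 18 + 2 + 14 + 10 + 18 + 19) + (8-1)×3
= 104 + 21
= 125 time units


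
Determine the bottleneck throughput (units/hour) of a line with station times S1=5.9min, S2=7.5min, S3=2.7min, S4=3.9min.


Bottleneck = longest station time
Station times: [5.9, 7.5, 2.7, 3.9]
Max = 7.5 min
Rate = 60 / 7.5
= 8.00 units/hour (bottleneck: 7.5min)


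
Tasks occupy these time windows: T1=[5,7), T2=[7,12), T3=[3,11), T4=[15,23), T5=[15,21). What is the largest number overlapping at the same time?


Check each time point for overlaps:
  t=5: 2 tasks active (T1, T3)
Max concurrent = 2


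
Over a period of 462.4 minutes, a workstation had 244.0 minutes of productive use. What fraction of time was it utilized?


Utilization = busy / total × 100
= 244.0 / 462.4 × 100
= 52.8%


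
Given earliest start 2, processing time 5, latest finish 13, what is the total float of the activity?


EF = ES + duration = 2 + 5 = 7
LS = LF - duration = 13 - 5 = 8
Total Float = LF - EF = 13 - 7
(or LS - ES = 8 - 2)
= 6


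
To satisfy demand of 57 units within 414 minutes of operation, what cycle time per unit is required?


Cycle time = available time / demand
= 414 / 57
= 7.26 min/unit


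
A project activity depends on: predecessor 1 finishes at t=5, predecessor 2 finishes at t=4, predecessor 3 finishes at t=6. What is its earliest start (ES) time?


ES = max of all predecessor completion times
Predecessors: [5, 4, 6]
ES = max(5, 4, 6)
= 6


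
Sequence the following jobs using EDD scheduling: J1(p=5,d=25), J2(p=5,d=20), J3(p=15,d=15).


EDD: sort by earliest due date
  J3: d=15, p=15
  J2: d=20, p=5
  J1: d=25, p=5
Order: J3 → J2 → J1


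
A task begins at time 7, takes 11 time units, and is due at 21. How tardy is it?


Completion = start + processing = 7 + 11 = 18
Tardiness = max(0, C - d) = max(0, 18 - 21)
= max(0, -3)
= 0


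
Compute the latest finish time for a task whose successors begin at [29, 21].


LF = min of all successor start times
Successors start at: [29, 21]
LF = min(29, 21)
= 21


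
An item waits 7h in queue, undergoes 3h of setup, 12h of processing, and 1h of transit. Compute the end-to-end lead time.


Lead time = queue + setup + processing + transit
= 7 + 3 + 12 + 1
= 23 hours


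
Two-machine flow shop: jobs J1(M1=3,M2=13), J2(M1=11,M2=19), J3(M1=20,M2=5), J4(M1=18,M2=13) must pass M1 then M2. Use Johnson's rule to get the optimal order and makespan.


Johnson's rule:
Group 1 (M1≤M2, sort by M1): ['J1', 'J2']
Group 2 (M1>M2, sort desc M2): ['J4', 'J3']
Sequence: J1 → J2 → J4 → J3
Makespan calculation:
  J1: M1 done=3, M2 done=16
  J2: M1 done=14, M2 done=35
  J4: M1 done=32, M2 done=48
  J3: M1 done=52, M2 done=57
= Sequence: J1 → J2 → J4 → J3, Makespan: 57


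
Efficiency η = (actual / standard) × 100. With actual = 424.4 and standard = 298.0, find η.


Efficiency = (actual / standard) × 100
= (424.4 / 298.0) × 100
= 142.4%


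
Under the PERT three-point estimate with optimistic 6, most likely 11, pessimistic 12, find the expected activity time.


te = (o + 4m + p) / 6
= (6 + 4×11 + 12) / 6
= (6 + 44 + 12) / 6
= 62 / 6
= 10.33


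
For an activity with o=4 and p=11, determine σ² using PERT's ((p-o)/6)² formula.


σ² = ((p - o) / 6)² = (p - o)² / 36
= (11 - 4)² / 36
= 7² / 36
= 49 / 36
= 1.3611


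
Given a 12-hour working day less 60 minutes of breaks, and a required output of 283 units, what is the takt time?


Available = 12×60 - 60 = 660 min
Takt time = 660 / 283
= 2.33 min/unit


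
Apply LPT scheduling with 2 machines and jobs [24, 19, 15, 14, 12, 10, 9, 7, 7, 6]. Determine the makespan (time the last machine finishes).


Jobs (LPT sorted): [24, 19, 15, 14, 12, 10, 9, 7, 7, 6]
Machines: 2
  J=24 → Machine 1 (load: 0+24=24)
  J=19 → Machine 2 (load: 0+19=19)
  J=15 → Machine 2 (load: 19+15=34)
  J=14 → Machine 1 (load: 24+14=38)
  J=12 → Machine 2 (load: 34+12=46)
  J=10 → Machine 1 (load: 38+10=48)
  J=9 → Machine 2 (load: 46+9=55)
  J=7 → Machine 1 (load: 48+7=55)
  J=7 → Machine 1 (load: 55+7=62)
  J=6 → Machine 2 (load: 55+6=61)
Machine loads: [62, 61]
Makespan = max = 62 time units


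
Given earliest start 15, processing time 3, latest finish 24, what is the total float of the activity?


EF = ES + duration = 15 + 3 = 18
LS = LF - duration = 24 - 3 = 21
Total Float = LF - EF = 24 - 18
(or LS - ES = 21 - 15)
= 6


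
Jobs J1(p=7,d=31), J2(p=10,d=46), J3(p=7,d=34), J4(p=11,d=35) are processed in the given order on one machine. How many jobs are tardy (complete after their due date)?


Completion vs due date:
  J1: C=7, d=31 → on time
  J2: C=17, d=46 → on time
  J3: C=24, d=34 → on time
  J4: C=35, d=35 → on time
Tardy jobs: none
Count = 0


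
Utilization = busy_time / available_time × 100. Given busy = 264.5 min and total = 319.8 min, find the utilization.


Utilization = busy / total × 100
= 264.5 / 319.8 × 100
= 82.7%


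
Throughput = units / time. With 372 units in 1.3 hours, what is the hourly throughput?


Throughput = units / time
= 372 / 1.3
= 286.2 units/hour


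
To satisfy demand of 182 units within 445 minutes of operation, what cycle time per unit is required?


Cycle time = available time / demand
= 445 / 182
= 2.45 min/unit


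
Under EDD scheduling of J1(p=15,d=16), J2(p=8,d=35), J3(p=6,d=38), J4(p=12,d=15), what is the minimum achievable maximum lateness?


EDD order: J4 → J1 → J2 → J3
Completion and lateness:
  J4: C=12, d=15, L=12-15=-3
  J1: C=27, d=16, L=27-16=11
  J2: C=35, d=35, L=35-35=0
  J3: C=41, d=38, L=41-38=3
Lmax = max(-3, 11, 0, 3)
= 11


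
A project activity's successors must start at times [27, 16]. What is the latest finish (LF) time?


LF = min of all successor start times
Successors start at: [27, 16]
LF = min(27, 16)
= 16


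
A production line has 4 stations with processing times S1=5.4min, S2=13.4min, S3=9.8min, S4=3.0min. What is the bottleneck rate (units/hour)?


Bottleneck = longest station time
Station times: [5.4, 13.4, 9.8, 3.0]
Max = 13.4 min
Rate = 60 / 13.4
= 4.48 units/hour (bottleneck: 13.4min)


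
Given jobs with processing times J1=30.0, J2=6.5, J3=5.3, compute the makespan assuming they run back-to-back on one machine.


Sequential makespan: sum all processing times
= 30.0 + 6.5 + 5.3
= 41.8 time units


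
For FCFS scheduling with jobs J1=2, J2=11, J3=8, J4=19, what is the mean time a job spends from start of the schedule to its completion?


Completion times:
  J1: completes at 2
  J2: completes at 13
  J3: completes at 21
  J4: completes at 40
Sum = 76
Average = 76/4
= 19.00


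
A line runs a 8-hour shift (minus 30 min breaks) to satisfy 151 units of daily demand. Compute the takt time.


Available = 8×60 - 30 = 450 min
Takt time = 450 / 151
= 2.98 min/unit


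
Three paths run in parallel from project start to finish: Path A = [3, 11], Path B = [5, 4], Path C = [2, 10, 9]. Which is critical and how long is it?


Path A: 3 + 11 = 14
Path B: 5 + 4 = 9
Path C: 2 + 10 + 9 = 21
Critical path = longest = max(14, 9, 21)
= 21 (Path C)


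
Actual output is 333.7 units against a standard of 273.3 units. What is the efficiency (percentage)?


Efficiency = (actual / standard) × 100
= (333.7 / 273.3) × 100
= 122.1%


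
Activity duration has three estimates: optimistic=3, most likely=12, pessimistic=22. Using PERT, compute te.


te = (o + 4m + p) / 6
= (3 + 4×12 + 22) / 6
= (3 + 48 + 22) / 6
= 73 / 6
= 12.17


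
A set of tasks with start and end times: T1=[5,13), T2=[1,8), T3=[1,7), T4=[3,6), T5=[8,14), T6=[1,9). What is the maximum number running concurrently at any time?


Check each time point for overlaps:
  t=5: 5 tasks active (T1, T2, T3, T4, T6)
Max concurrent = 5


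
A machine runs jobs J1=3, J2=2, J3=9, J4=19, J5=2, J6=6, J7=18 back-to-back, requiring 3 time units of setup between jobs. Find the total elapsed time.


Makespan = Σ processing + (n-1) × setup
= (3 + 2 + 9 + 19 + 2 + 6 + 18) + (7-1)×3
= 59 + 18
= 77 time units


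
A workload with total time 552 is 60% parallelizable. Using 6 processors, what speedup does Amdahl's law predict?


Amdahl's law: T_p = T × ((1-p) + p/N)
= 552 × ((1-0.6) + 0.6/6)
= 552 × (0.40 + 0.1000)
= 552 × 0.5000
= 276.00
Speedup = 552/276.00
= 2.00×


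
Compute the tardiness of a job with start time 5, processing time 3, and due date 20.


Completion = start + processing = 5 + 3 = 8
Tardiness = max(0, C - d) = max(0, 8 - 20)
= max(0, -12)
= 0


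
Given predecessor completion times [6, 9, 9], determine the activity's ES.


ES = max of all predecessor completion times
Predecessors: [6, 9, 9]
ES = max(6, 9, 9)
= 9


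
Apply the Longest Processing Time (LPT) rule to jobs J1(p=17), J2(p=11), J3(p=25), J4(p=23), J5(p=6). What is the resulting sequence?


LPT: sort by longest processing time first
  J3: p=25
  J4: p=23
  J1: p=17
  J2: p=11
  J5: p=6
Order: J3 → J4 → J1 → J2 → J5


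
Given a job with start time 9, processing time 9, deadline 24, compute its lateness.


Completion = 9 + 9 = 18
Lateness = C - d = 18 - 24
= -6


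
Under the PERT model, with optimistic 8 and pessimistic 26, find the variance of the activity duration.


σ² = ((p - o) / 6)² = (p - o)² / 36
= (26 - 8)² / 36
= 18² / 36
= 324 / 36
= 9.0000


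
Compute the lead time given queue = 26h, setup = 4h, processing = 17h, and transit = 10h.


Lead time = queue + setup + processing + transit
= 26 + 4 + 17 + 10
= 57 hours


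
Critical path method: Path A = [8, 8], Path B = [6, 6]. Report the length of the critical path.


Path A: 8 + 8 = 16
Path B: 6 + 6 = 12
Critical path = longest = max(16, 12)
= 16 (Path A)


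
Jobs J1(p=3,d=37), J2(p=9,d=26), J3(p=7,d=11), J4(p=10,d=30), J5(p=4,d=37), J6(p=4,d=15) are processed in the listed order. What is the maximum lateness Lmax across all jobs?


Lateness per job (L = C - d):
  J1: C=3, d=37, L=-34
  J2: C=12, d=26, L=-14
  J3: C=19, d=11, L=8
  J4: C=29, d=30, L=-1
  J5: C=33, d=37, L=-4
  J6: C=37, d=15, L=22
Lmax = max(-34, -14, 8, -1, -4, 22)
= 22


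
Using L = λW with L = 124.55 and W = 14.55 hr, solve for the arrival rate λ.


Little's law: L = λW → λ = L / W
= 124.55 / 14.55
= 8.56 per hour


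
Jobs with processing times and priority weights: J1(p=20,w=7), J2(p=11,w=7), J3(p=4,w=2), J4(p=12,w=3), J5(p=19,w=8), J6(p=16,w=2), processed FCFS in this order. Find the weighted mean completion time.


Completion times:
  J1: C=20, w×C=7×20=140
  J2: C=31, w×C=7×31=217
  J3: C=35, w×C=2×35=70
  J4: C=47, w×C=3×47=141
  J5: C=66, w×C=8×66=528
  J6: C=82, w×C=2×82=164
Sum w×C = 1260
Sum w = 29
Weighted avg = 1260/29
= 43.45


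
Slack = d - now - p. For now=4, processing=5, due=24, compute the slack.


Slack = due - current_time - processing
= 24 - 4 - 5
= 15


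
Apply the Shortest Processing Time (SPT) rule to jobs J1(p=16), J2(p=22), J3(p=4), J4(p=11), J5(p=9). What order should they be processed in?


SPT: sort by shortest processing time
  J3: p=4
  J5: p=9
  J4: p=11
  J1: p=16
  J2: p=22
Order: J3 → J5 → J4 → J1 → J2


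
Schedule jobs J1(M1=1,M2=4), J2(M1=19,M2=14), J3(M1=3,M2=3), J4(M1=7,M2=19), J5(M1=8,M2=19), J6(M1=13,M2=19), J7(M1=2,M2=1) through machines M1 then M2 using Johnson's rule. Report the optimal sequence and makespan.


Johnson's rule:
Group 1 (M1≤M2, sort by M1): ['J1', 'J3', 'J4', 'J5', 'J6']
Group 2 (M1>M2, sort desc M2): ['J2', 'J7']
Sequence: J1 → J3 → J4 → J5 → J6 → J2 → J7
Makespan calculation:
  J1: M1 done=1, M2 done=5
  J3: M1 done=4, M2 done=8
  J4: M1 done=11, M2 done=30
  J5: M1 done=19, M2 done=49
  J6: M1 done=32, M2 done=68
  J2: M1 done=51, M2 done=82
  J7: M1 done=53, M2 done=83
= Sequence: J1 → J3 → J4 → J5 → J6 → J2 → J7, Makespan: 83


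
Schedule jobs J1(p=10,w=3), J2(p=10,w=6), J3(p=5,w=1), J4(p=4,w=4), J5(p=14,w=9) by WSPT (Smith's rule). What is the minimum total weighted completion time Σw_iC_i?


WSPT order (by p/w): J4 → J5 → J2 → J1 → J3
  J4: C=4, w·C=4×4=16
  J5: C=18, w·C=9×18=162
  J2: C=28, w·C=6×28=168
  J1: C=38, w·C=3×38=114
  J3: C=43, w·C=1×43=43
Σ w·C = 503
= 503


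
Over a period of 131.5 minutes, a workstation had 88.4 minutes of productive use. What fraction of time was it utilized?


Utilization = busy / total × 100
= 88.4 / 131.5 × 100
= 67.2%


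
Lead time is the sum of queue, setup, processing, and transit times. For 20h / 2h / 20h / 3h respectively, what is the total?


Lead time = queue + setup + processing + transit
= 20 + 2 + 20 + 3
= 45 hours


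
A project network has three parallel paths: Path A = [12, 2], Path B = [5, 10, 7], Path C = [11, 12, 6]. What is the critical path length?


Path A: 12 + 2 = 14
Path B: 5 + 10 + 7 = 22
Path C: 11 + 12 + 6 = 29
Critical path = longest = max(14, 22, 29)
= 29 (Path C)


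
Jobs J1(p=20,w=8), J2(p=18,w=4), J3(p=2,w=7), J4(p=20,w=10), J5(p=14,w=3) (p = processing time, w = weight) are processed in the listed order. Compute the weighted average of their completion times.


Completion times:
  J1: C=20, w×C=8×20=160
  J2: C=38, w×C=4×38=152
  J3: C=40, w×C=7×40=280
  J4: C=60, w×C=10×60=600
  J5: C=74, w×C=3×74=222
Sum w×C = 1414
Sum w = 32
Weighted avg = 1414/32
= 44.19


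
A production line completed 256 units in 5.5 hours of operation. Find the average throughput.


Throughput = units / time
= 256 / 5.5
= 46.5 units/hour


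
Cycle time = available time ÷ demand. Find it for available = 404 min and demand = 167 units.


Cycle time = available time / demand
= 404 / 167
= 2.42 min/unit


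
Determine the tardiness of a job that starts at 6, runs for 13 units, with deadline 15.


Completion = start + processing = 6 + 13 = 19
Tardiness = max(0, C - d) = max(0, 19 - 15)
= max(0, 4)
= 4


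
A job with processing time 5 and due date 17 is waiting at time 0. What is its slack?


Slack = due - current_time - processing
= 17 - 0 - 5
= 12


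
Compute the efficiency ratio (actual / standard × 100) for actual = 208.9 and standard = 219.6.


Efficiency = (actual / standard) × 100
= (208.9 / 219.6) × 100
= 95.1%


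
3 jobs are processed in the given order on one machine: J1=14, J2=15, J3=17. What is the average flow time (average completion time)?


Completion times:
  J1: completes at 14
  J2: completes at 29
  J3: completes at 46
Sum = 89
Average = 89/3
= 29.67


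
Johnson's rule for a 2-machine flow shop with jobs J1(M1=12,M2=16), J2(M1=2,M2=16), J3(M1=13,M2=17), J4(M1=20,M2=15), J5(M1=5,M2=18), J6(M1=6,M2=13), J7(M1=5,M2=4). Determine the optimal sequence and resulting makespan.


Johnson's rule:
Group 1 (M1≤M2, sort by M1): ['J2', 'J5', 'J6', 'J1', 'J3']
Group 2 (M1>M2, sort desc M2): ['J4', 'J7']
Sequence: J2 → J5 → J6 → J1 → J3 → J4 → J7
Makespan calculation:
  J2: M1 done=2, M2 done=18
  J5: M1 done=7, M2 done=36
  J6: M1 done=13, M2 done=49
  J1: M1 done=25, M2 done=65
  J3: M1 done=38, M2 done=82
  J4: M1 done=58, M2 done=97
  J7: M1 done=63, M2 done=101
= Sequence: J2 → J5 → J6 → J1 → J3 → J4 → J7, Makespan: 101


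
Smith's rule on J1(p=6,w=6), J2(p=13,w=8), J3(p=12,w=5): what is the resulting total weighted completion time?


WSPT order (by p/w): J1 → J2 → J3
  J1: C=6, w·C=6×6=36
  J2: C=19, w·C=8×19=152
  J3: C=31, w·C=5×31=155
Σ w·C = 343
= 343


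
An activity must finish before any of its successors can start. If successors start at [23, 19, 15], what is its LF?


LF = min of all successor start times
Successors start at: [23, 19, 15]
LF = min(23, 19, 15)
= 15


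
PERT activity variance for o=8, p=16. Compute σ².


σ² = ((p - o) / 6)² = (p - o)² / 36
= (16 - 8)² / 36
= 8² / 36
= 64 / 36
= 1.7778


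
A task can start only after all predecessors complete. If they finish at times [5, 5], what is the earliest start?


ES = max of all predecessor completion times
Predecessors: [5, 5]
ES = max(5, 5)
= 5


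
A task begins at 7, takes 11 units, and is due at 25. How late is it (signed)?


Completion = 7 + 11 = 18
Lateness = C - d = 18 - 25
= -7


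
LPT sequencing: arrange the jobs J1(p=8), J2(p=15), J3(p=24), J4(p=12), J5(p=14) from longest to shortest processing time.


LPT: sort by longest processing time first
  J3: p=24
  J2: p=15
  J5: p=14
  J4: p=12
  J1: p=8
Order: J3 → J2 → J5 → J4 → J1


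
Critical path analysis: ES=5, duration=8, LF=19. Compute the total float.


EF = ES + duration = 5 + 8 = 13
LS = LF - duration = 19 - 8 = 11
Total Float = LF - EF = 19 - 13
(or LS - ES = 11 - 5)
= 6


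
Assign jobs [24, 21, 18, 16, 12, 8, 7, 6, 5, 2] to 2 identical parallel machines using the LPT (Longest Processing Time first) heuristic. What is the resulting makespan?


Jobs (LPT sorted): [24, 21, 18, 16, 12, 8, 7, 6, 5, 2]
Machines: 2
  J=24 → Machine 1 (load: 0+24=24)
  J=21 → Machine 2 (load: 0+21=21)
  J=18 → Machine 2 (load: 21+18=39)
  J=16 → Machine 1 (load: 24+16=40)
  J=12 → Machine 2 (load: 39+12=51)
  J=8 → Machine 1 (load: 40+8=48)
  J=7 → Machine 1 (load: 48+7=55)
  J=6 → Machine 2 (load: 51+6=57)
  J=5 → Machine 1 (load: 55+5=60)
  J=2 → Machine 2 (load: 57+2=59)
Machine loads: [60, 59]
Makespan = max = 60 time units


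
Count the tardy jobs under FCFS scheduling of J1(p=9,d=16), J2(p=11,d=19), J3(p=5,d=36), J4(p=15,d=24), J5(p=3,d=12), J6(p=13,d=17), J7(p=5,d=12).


Completion vs due date:
  J1: C=9, d=16 → on time
  J2: C=20, d=19 → TARDY
  J3: C=25, d=36 → on time
  J4: C=40, d=24 → TARDY
  J5: C=43, d=12 → TARDY
  J6: C=56, d=17 → TARDY
  J7: C=61, d=12 → TARDY
Tardy jobs: J2, J4, J5, J6, J7
Count = 5


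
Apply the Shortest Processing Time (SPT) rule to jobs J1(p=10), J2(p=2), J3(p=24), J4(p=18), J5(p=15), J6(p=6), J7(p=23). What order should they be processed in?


SPT: sort by shortest processing time
  J2: p=2
  J6: p=6
  J1: p=10
  J5: p=15
  J4: p=18
  J7: p=23
  J3: p=24
Order: J2 → J6 → J1 → J5 → J4 → J7 → J3


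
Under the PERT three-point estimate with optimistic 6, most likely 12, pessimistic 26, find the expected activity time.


te = (o + 4m + p) / 6
= (6 + 4×12 + 26) / 6
= (6 + 48 + 26) / 6
= 80 / 6
= 13.33


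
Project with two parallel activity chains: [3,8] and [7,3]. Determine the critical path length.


Path A: 3 + 8 = 11
Path B: 7 + 3 = 10
Critical path = longest = max(11, 10)
= 11 (Path A)


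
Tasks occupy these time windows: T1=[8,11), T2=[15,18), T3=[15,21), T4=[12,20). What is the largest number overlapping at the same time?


Check each time point for overlaps:
  t=15: 3 tasks active (T2, T3, T4)
Max concurrent = 3


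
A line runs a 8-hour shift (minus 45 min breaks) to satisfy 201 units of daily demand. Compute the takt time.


Available = 8×60 - 45 = 435 min
Takt time = 435 / 201
= 2.16 min/unit


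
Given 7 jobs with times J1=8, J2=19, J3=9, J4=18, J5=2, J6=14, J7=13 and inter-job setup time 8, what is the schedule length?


Makespan = Σ processing + (n-1) × setup
= (8 + 19 + 9 + 18 + 2 + 14 + 13) + (7-1)×8
= 83 + 48
= 131 time units


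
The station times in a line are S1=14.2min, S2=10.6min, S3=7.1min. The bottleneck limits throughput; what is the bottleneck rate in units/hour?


Bottleneck = longest station time
Station times: [14.2, 10.6, 7.1]
Max = 14.2 min
Rate = 60 / 14.2
= 4.23 units/hour (bottleneck: 14.2min)


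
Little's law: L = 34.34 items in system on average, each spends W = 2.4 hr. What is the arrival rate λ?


Little's law: L = λW → λ = L / W
= 34.34 / 2.4
= 14.31 per hour


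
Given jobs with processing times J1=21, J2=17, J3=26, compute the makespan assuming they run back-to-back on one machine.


Sequential makespan: sum all processing times
= 21 + 17 + 26
= 64 time units


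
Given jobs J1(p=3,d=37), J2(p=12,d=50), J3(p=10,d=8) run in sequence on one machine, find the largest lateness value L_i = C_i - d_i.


Lateness per job (L = C - d):
  J1: C=3, d=37, L=-34
  J2: C=15, d=50, L=-35
  J3: C=25, d=8, L=17
Lmax = max(-34, -35, 17)
= 17


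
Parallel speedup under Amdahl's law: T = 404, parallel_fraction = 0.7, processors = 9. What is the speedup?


Amdahl's law: T_p = T × ((1-p) + p/N)
= 404 × ((1-0.7) + 0.7/9)
= 404 × (0.30 + 0.0778)
= 404 × 0.3778
= 152.62
Speedup = 404/152.62
= 2.65×


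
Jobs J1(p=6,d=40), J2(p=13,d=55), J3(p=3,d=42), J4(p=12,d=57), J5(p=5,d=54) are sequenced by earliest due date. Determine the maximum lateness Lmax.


EDD order: J1 → J3 → J5 → J2 → J4
Completion and lateness:
  J1: C=6, d=40, L=6-40=-34
  J3: C=9, d=42, L=9-42=-33
  J5: C=14, d=54, L=14-54=-40
  J2: C=27, d=55, L=27-55=-28
  J4: C=39, d=57, L=39-57=-18
Lmax = max(-34, -33, -40, -28, -18)
= -18


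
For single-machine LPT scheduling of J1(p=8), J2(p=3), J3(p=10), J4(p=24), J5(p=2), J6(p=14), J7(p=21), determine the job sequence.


LPT: sort by longest processing time first
  J4: p=24
  J7: p=21
  J6: p=14
  J3: p=10
  J1: p=8
  J2: p=3
  J5: p=2
Order: J4 → J7 → J6 → J3 → J1 → J2 → J5


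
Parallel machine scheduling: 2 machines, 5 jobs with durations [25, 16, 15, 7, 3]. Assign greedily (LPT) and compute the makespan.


Jobs (LPT sorted): [25, 16, 15, 7, 3]
Machines: 2
  J=25 → Machine 1 (load: 0+25=25)
  J=16 → Machine 2 (load: 0+16=16)
  J=15 → Machine 2 (load: 16+15=31)
  J=7 → Machine 1 (load: 25+7=32)
  J=3 → Machine 2 (load: 31+3=34)
Machine loads: [32, 34]
Makespan = max = 34 time units


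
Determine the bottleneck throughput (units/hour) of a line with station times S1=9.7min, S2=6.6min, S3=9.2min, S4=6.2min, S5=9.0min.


Bottleneck = longest station time
Station times: [9.7, 6.6, 9.2, 6.2, 9.0]
Max = 9.7 min
Rate = 60 / 9.7
= 6.19 units/hour (bottleneck: 9.7min)


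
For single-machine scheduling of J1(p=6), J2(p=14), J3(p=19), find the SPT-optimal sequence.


SPT: sort by shortest processing time
  J1: p=6
  J2: p=14
  J3: p=19
Order: J1 → J2 → J3


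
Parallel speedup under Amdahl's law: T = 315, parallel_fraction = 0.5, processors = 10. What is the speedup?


Amdahl's law: T_p = T × ((1-p) + p/N)
= 315 × ((1-0.5) + 0.5/10)
= 315 × (0.50 + 0.0500)
= 315 × 0.5500
= 173.25
Speedup = 315/173.25
= 1.82×


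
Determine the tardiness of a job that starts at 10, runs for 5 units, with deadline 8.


Completion = start + processing = 10 + 5 = 15
Tardiness = max(0, C - d) = max(0, 15 - 8)
= max(0, 7)
= 7
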